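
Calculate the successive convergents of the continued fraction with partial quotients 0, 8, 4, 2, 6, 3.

Using the convergent recurrence p_i = a_i*p_{i-1} + p_{i-2}, q_i = a_i*q_{i-1} + q_{i-2} with p_{-2}=0, p_{-1}=1, q_{-2}=1, q_{-1}=0:
  i=0: a_0=0, p_0 = 0*1 + 0 = 0, q_0 = 0*0 + 1 = 1.
  i=1: a_1=8, p_1 = 8*0 + 1 = 1, q_1 = 8*1 + 0 = 8.
  i=2: a_2=4, p_2 = 4*1 + 0 = 4, q_2 = 4*8 + 1 = 33.
  i=3: a_3=2, p_3 = 2*4 + 1 = 9, q_3 = 2*33 + 8 = 74.
  i=4: a_4=6, p_4 = 6*9 + 4 = 58, q_4 = 6*74 + 33 = 477.
  i=5: a_5=3, p_5 = 3*58 + 9 = 183, q_5 = 3*477 + 74 = 1505.

0/1, 1/8, 4/33, 9/74, 58/477, 183/1505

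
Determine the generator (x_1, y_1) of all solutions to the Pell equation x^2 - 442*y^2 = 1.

(x, y) = (883, 42)

First expand sqrt(442) as a continued fraction. With x_i = (sqrt(442) + m_i)/d_i and (m_0, d_0) = (0, 1): a_0 = floor(sqrt(442)) = 21, since 21^2 = 441 <= 442 < 484 = 22^2.
Iterate m_{i+1} = d_i*a_i - m_i, d_{i+1} = (442 - m_{i+1}^2)/d_i, a_{i+1} = floor((a_0 + m_{i+1})/d_{i+1}):
  m_1 = 1*21 - 0 = 21, d_1 = (442 - 21^2)/1 = 1/1 = 1, a_1 = floor((21 + 21)/1) = 42.
  m_2 = 1*42 - 21 = 21, d_2 = (442 - 21^2)/1 = 1/1 = 1: (m_2, d_2) = (m_1, d_1) = (21, 1), so from here the quotient a_1 repeats; the period length is 1.
So sqrt(442) = [21; (42)] with period length k = 1.
k is odd, so (p_{k-1}, q_{k-1}) only solves x^2 - 442y^2 = -1 and the fundamental solution of x^2 - 442y^2 = 1 is (p_{2k-1}, q_{2k-1}) = (p_1, q_1); compute convergents through index 1, running through the period twice.
Convergents (p_i = a_i*p_{i-1} + p_{i-2}, q_i = a_i*q_{i-1} + q_{i-2} with p_{-2}=0, p_{-1}=1, q_{-2}=1, q_{-1}=0):
  i=0: a_0=21, p_0 = 21*1 + 0 = 21, q_0 = 21*0 + 1 = 1.
  i=1: a_1=42, p_1 = 42*21 + 1 = 883, q_1 = 42*1 + 0 = 42.
Indeed p_0^2 - 442*q_0^2 = 441 - 442 = -1, not +1.
Check: 883^2 - 442*42^2 = 779689 - 779688 = 1, so (x, y) = (883, 42) solves the equation, and by the theorem it is the least positive solution.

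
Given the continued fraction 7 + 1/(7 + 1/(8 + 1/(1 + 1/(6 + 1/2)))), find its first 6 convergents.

7/1, 50/7, 407/57, 457/64, 3149/441, 6755/946

Using the convergent recurrence p_i = a_i*p_{i-1} + p_{i-2}, q_i = a_i*q_{i-1} + q_{i-2} with p_{-2}=0, p_{-1}=1, q_{-2}=1, q_{-1}=0:
  i=0: a_0=7, p_0 = 7*1 + 0 = 7, q_0 = 7*0 + 1 = 1.
  i=1: a_1=7, p_1 = 7*7 + 1 = 50, q_1 = 7*1 + 0 = 7.
  i=2: a_2=8, p_2 = 8*50 + 7 = 407, q_2 = 8*7 + 1 = 57.
  i=3: a_3=1, p_3 = 1*407 + 50 = 457, q_3 = 1*57 + 7 = 64.
  i=4: a_4=6, p_4 = 6*457 + 407 = 3149, q_4 = 6*64 + 57 = 441.
  i=5: a_5=2, p_5 = 2*3149 + 457 = 6755, q_5 = 2*441 + 64 = 946.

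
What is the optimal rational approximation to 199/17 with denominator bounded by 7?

82/7

Expand x = 199/17 as a continued fraction with the Euclidean algorithm:
  199 = 11*17 + 12, so a_0 = 11.
  17 = 1*12 + 5, so a_1 = 1.
  12 = 2*5 + 2, so a_2 = 2.
  5 = 2*2 + 1, so a_3 = 2.
  2 = 2*1 + 0, so a_4 = 2.
so x = [11; 1, 2, 2, 2].
Convergents (p_i = a_i*p_{i-1} + p_{i-2}, q_i = a_i*q_{i-1} + q_{i-2} with p_{-2}=0, p_{-1}=1, q_{-2}=1, q_{-1}=0), until the denominator exceeds 7:
  i=0: a_0=11, p_0 = 11*1 + 0 = 11, q_0 = 11*0 + 1 = 1.
  i=1: a_1=1, p_1 = 1*11 + 1 = 12, q_1 = 1*1 + 0 = 1.
  i=2: a_2=2, p_2 = 2*12 + 11 = 35, q_2 = 2*1 + 1 = 3.
  i=3: a_3=2, p_3 = 2*35 + 12 = 82, q_3 = 2*3 + 1 = 7.
  i=4: a_4=2, p_4 = 2*82 + 35 = 199, q_4 = 2*7 + 3 = 17.
q_4 = 17 > 7, so the last convergent with denominator <= 7 is p_3/q_3 = 82/7.
The closest fraction with denominator <= 7 is either p_3/q_3 or the intermediate fraction (k*p_3 + p_2)/(k*q_3 + q_2) with the largest k >= 1 whose denominator stays <= 7; these approach x as k grows, and every other convergent or intermediate fraction in range is farther away.
Largest k: floor((7 - q_2)/q_3) = floor((7 - 3)/7) = 0.
Since k = 0, no intermediate fraction beyond p_3/q_3 has denominator <= 7, so the convergent 82/7 is the closest (its error is |199*7 - 82*17|/(17*7) = 1/119).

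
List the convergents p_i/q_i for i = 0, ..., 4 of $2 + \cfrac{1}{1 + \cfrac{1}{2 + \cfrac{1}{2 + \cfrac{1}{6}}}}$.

Using the convergent recurrence p_i = a_i*p_{i-1} + p_{i-2}, q_i = a_i*q_{i-1} + q_{i-2} with p_{-2}=0, p_{-1}=1, q_{-2}=1, q_{-1}=0:
  i=0: a_0=2, p_0 = 2*1 + 0 = 2, q_0 = 2*0 + 1 = 1.
  i=1: a_1=1, p_1 = 1*2 + 1 = 3, q_1 = 1*1 + 0 = 1.
  i=2: a_2=2, p_2 = 2*3 + 2 = 8, q_2 = 2*1 + 1 = 3.
  i=3: a_3=2, p_3 = 2*8 + 3 = 19, q_3 = 2*3 + 1 = 7.
  i=4: a_4=6, p_4 = 6*19 + 8 = 122, q_4 = 6*7 + 3 = 45.

2/1, 3/1, 8/3, 19/7, 122/45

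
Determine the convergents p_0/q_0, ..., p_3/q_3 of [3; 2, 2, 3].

3/1, 7/2, 17/5, 58/17

Using the convergent recurrence p_i = a_i*p_{i-1} + p_{i-2}, q_i = a_i*q_{i-1} + q_{i-2} with p_{-2}=0, p_{-1}=1, q_{-2}=1, q_{-1}=0:
  i=0: a_0=3, p_0 = 3*1 + 0 = 3, q_0 = 3*0 + 1 = 1.
  i=1: a_1=2, p_1 = 2*3 + 1 = 7, q_1 = 2*1 + 0 = 2.
  i=2: a_2=2, p_2 = 2*7 + 3 = 17, q_2 = 2*2 + 1 = 5.
  i=3: a_3=3, p_3 = 3*17 + 7 = 58, q_3 = 3*5 + 2 = 17.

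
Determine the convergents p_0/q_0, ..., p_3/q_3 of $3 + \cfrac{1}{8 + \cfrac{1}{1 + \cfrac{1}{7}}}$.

Using the convergent recurrence p_i = a_i*p_{i-1} + p_{i-2}, q_i = a_i*q_{i-1} + q_{i-2} with p_{-2}=0, p_{-1}=1, q_{-2}=1, q_{-1}=0:
  i=0: a_0=3, p_0 = 3*1 + 0 = 3, q_0 = 3*0 + 1 = 1.
  i=1: a_1=8, p_1 = 8*3 + 1 = 25, q_1 = 8*1 + 0 = 8.
  i=2: a_2=1, p_2 = 1*25 + 3 = 28, q_2 = 1*8 + 1 = 9.
  i=3: a_3=7, p_3 = 7*28 + 25 = 221, q_3 = 7*9 + 8 = 71.

3/1, 25/8, 28/9, 221/71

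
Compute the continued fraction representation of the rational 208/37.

[5; 1, 1, 1, 1, 1, 4]

Run the Euclidean algorithm on 208 and 37; the successive quotients are the partial quotients a_0, a_1, ... (each step inverts the fractional part left over by the previous one):
  208 = 5*37 + 23, so a_0 = 5.
  37 = 1*23 + 14, so a_1 = 1.
  23 = 1*14 + 9, so a_2 = 1.
  14 = 1*9 + 5, so a_3 = 1.
  9 = 1*5 + 4, so a_4 = 1.
  5 = 1*4 + 1, so a_5 = 1.
  4 = 4*1 + 0, so a_6 = 4.
The remainder reaches 0 after 7 divisions, so the expansion has 7 partial quotients, read off in order.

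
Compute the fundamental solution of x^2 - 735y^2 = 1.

(x, y) = (244, 9)

First expand sqrt(735) as a continued fraction. With x_i = (sqrt(735) + m_i)/d_i and (m_0, d_0) = (0, 1): a_0 = floor(sqrt(735)) = 27, since 27^2 = 729 <= 735 < 784 = 28^2.
Iterate m_{i+1} = d_i*a_i - m_i, d_{i+1} = (735 - m_{i+1}^2)/d_i, a_{i+1} = floor((a_0 + m_{i+1})/d_{i+1}):
  m_1 = 1*27 - 0 = 27, d_1 = (735 - 27^2)/1 = 6/1 = 6, a_1 = floor((27 + 27)/6) = 9.
  m_2 = 6*9 - 27 = 27, d_2 = (735 - 27^2)/6 = 6/6 = 1, a_2 = floor((27 + 27)/1) = 54.
  m_3 = 1*54 - 27 = 27, d_3 = (735 - 27^2)/1 = 6/1 = 6: (m_3, d_3) = (m_1, d_1) = (27, 6), so from here the quotients repeat a_1, a_2; the period length is 2.
So sqrt(735) = [27; (9, 54)] with period length k = 2.
k is even, so the fundamental solution of x^2 - 735y^2 = 1 is (p_{k-1}, q_{k-1}) = (p_1, q_1); compute convergents through index 1.
Convergents (p_i = a_i*p_{i-1} + p_{i-2}, q_i = a_i*q_{i-1} + q_{i-2} with p_{-2}=0, p_{-1}=1, q_{-2}=1, q_{-1}=0):
  i=0: a_0=27, p_0 = 27*1 + 0 = 27, q_0 = 27*0 + 1 = 1.
  i=1: a_1=9, p_1 = 9*27 + 1 = 244, q_1 = 9*1 + 0 = 9.
Check: 244^2 - 735*9^2 = 59536 - 59535 = 1, so (x, y) = (244, 9) solves the equation, and by the theorem it is the least positive solution.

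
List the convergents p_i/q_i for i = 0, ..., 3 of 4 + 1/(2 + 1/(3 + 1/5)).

Using the convergent recurrence p_i = a_i*p_{i-1} + p_{i-2}, q_i = a_i*q_{i-1} + q_{i-2} with p_{-2}=0, p_{-1}=1, q_{-2}=1, q_{-1}=0:
  i=0: a_0=4, p_0 = 4*1 + 0 = 4, q_0 = 4*0 + 1 = 1.
  i=1: a_1=2, p_1 = 2*4 + 1 = 9, q_1 = 2*1 + 0 = 2.
  i=2: a_2=3, p_2 = 3*9 + 4 = 31, q_2 = 3*2 + 1 = 7.
  i=3: a_3=5, p_3 = 5*31 + 9 = 164, q_3 = 5*7 + 2 = 37.

4/1, 9/2, 31/7, 164/37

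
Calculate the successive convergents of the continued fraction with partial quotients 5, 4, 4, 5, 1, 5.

Using the convergent recurrence p_i = a_i*p_{i-1} + p_{i-2}, q_i = a_i*q_{i-1} + q_{i-2} with p_{-2}=0, p_{-1}=1, q_{-2}=1, q_{-1}=0:
  i=0: a_0=5, p_0 = 5*1 + 0 = 5, q_0 = 5*0 + 1 = 1.
  i=1: a_1=4, p_1 = 4*5 + 1 = 21, q_1 = 4*1 + 0 = 4.
  i=2: a_2=4, p_2 = 4*21 + 5 = 89, q_2 = 4*4 + 1 = 17.
  i=3: a_3=5, p_3 = 5*89 + 21 = 466, q_3 = 5*17 + 4 = 89.
  i=4: a_4=1, p_4 = 1*466 + 89 = 555, q_4 = 1*89 + 17 = 106.
  i=5: a_5=5, p_5 = 5*555 + 466 = 3241, q_5 = 5*106 + 89 = 619.

5/1, 21/4, 89/17, 466/89, 555/106, 3241/619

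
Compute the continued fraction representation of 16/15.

[1; 15]

Run the Euclidean algorithm on 16 and 15; the successive quotients are the partial quotients a_0, a_1, ... (each step inverts the fractional part left over by the previous one):
  16 = 1*15 + 1, so a_0 = 1.
  15 = 15*1 + 0, so a_1 = 15.
The remainder reaches 0 after 2 divisions, so the expansion has 2 partial quotients, read off in order.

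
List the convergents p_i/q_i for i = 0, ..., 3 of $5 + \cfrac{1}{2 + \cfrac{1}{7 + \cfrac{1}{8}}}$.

Using the convergent recurrence p_i = a_i*p_{i-1} + p_{i-2}, q_i = a_i*q_{i-1} + q_{i-2} with p_{-2}=0, p_{-1}=1, q_{-2}=1, q_{-1}=0:
  i=0: a_0=5, p_0 = 5*1 + 0 = 5, q_0 = 5*0 + 1 = 1.
  i=1: a_1=2, p_1 = 2*5 + 1 = 11, q_1 = 2*1 + 0 = 2.
  i=2: a_2=7, p_2 = 7*11 + 5 = 82, q_2 = 7*2 + 1 = 15.
  i=3: a_3=8, p_3 = 8*82 + 11 = 667, q_3 = 8*15 + 2 = 122.

5/1, 11/2, 82/15, 667/122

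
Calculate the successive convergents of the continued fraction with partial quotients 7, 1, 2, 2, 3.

7/1, 8/1, 23/3, 54/7, 185/24

Using the convergent recurrence p_i = a_i*p_{i-1} + p_{i-2}, q_i = a_i*q_{i-1} + q_{i-2} with p_{-2}=0, p_{-1}=1, q_{-2}=1, q_{-1}=0:
  i=0: a_0=7, p_0 = 7*1 + 0 = 7, q_0 = 7*0 + 1 = 1.
  i=1: a_1=1, p_1 = 1*7 + 1 = 8, q_1 = 1*1 + 0 = 1.
  i=2: a_2=2, p_2 = 2*8 + 7 = 23, q_2 = 2*1 + 1 = 3.
  i=3: a_3=2, p_3 = 2*23 + 8 = 54, q_3 = 2*3 + 1 = 7.
  i=4: a_4=3, p_4 = 3*54 + 23 = 185, q_4 = 3*7 + 3 = 24.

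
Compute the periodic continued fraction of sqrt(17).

[4; (8)]

Write x_i = (sqrt(17) + m_i)/d_i with (m_0, d_0) = (0, 1). a_0 = floor(sqrt(17)) = 4, since 4^2 = 16 <= 17 < 25 = 5^2.
Iterate m_{i+1} = d_i*a_i - m_i, d_{i+1} = (17 - m_{i+1}^2)/d_i, a_{i+1} = floor((a_0 + m_{i+1})/d_{i+1}):
  m_1 = 1*4 - 0 = 4, d_1 = (17 - 4^2)/1 = 1/1 = 1, a_1 = floor((4 + 4)/1) = 8.
  m_2 = 1*8 - 4 = 4, d_2 = (17 - 4^2)/1 = 1/1 = 1: (m_2, d_2) = (m_1, d_1) = (4, 1), so from here the quotient a_1 repeats; the period length is 1.
Hence the expansion of sqrt(17) is a_0 = 4 followed by the repeating block 8 (period 1).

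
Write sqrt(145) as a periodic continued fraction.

Write x_i = (sqrt(145) + m_i)/d_i with (m_0, d_0) = (0, 1). a_0 = floor(sqrt(145)) = 12, since 12^2 = 144 <= 145 < 169 = 13^2.
Iterate m_{i+1} = d_i*a_i - m_i, d_{i+1} = (145 - m_{i+1}^2)/d_i, a_{i+1} = floor((a_0 + m_{i+1})/d_{i+1}):
  m_1 = 1*12 - 0 = 12, d_1 = (145 - 12^2)/1 = 1/1 = 1, a_1 = floor((12 + 12)/1) = 24.
  m_2 = 1*24 - 12 = 12, d_2 = (145 - 12^2)/1 = 1/1 = 1: (m_2, d_2) = (m_1, d_1) = (12, 1), so from here the quotient a_1 repeats; the period length is 1.
Hence the expansion of sqrt(145) is a_0 = 12 followed by the repeating block 24 (period 1).

[12; (24)]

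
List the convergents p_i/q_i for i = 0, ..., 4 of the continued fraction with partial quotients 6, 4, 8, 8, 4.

6/1, 25/4, 206/33, 1673/268, 6898/1105

Using the convergent recurrence p_i = a_i*p_{i-1} + p_{i-2}, q_i = a_i*q_{i-1} + q_{i-2} with p_{-2}=0, p_{-1}=1, q_{-2}=1, q_{-1}=0:
  i=0: a_0=6, p_0 = 6*1 + 0 = 6, q_0 = 6*0 + 1 = 1.
  i=1: a_1=4, p_1 = 4*6 + 1 = 25, q_1 = 4*1 + 0 = 4.
  i=2: a_2=8, p_2 = 8*25 + 6 = 206, q_2 = 8*4 + 1 = 33.
  i=3: a_3=8, p_3 = 8*206 + 25 = 1673, q_3 = 8*33 + 4 = 268.
  i=4: a_4=4, p_4 = 4*1673 + 206 = 6898, q_4 = 4*268 + 33 = 1105.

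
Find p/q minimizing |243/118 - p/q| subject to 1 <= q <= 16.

33/16

Expand x = 243/118 as a continued fraction with the Euclidean algorithm:
  243 = 2*118 + 7, so a_0 = 2.
  118 = 16*7 + 6, so a_1 = 16.
  7 = 1*6 + 1, so a_2 = 1.
  6 = 6*1 + 0, so a_3 = 6.
so x = [2; 16, 1, 6].
Convergents (p_i = a_i*p_{i-1} + p_{i-2}, q_i = a_i*q_{i-1} + q_{i-2} with p_{-2}=0, p_{-1}=1, q_{-2}=1, q_{-1}=0), until the denominator exceeds 16:
  i=0: a_0=2, p_0 = 2*1 + 0 = 2, q_0 = 2*0 + 1 = 1.
  i=1: a_1=16, p_1 = 16*2 + 1 = 33, q_1 = 16*1 + 0 = 16.
  i=2: a_2=1, p_2 = 1*33 + 2 = 35, q_2 = 1*16 + 1 = 17.
q_2 = 17 > 16, so the last convergent with denominator <= 16 is p_1/q_1 = 33/16.
The closest fraction with denominator <= 16 is either p_1/q_1 or the intermediate fraction (k*p_1 + p_0)/(k*q_1 + q_0) with the largest k >= 1 whose denominator stays <= 16; these approach x as k grows, and every other convergent or intermediate fraction in range is farther away.
Largest k: floor((16 - q_0)/q_1) = floor((16 - 1)/16) = 0.
Since k = 0, no intermediate fraction beyond p_1/q_1 has denominator <= 16, so the convergent 33/16 is the closest (its error is |243*16 - 33*118|/(118*16) = 6/1888).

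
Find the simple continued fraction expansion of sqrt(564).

Write x_i = (sqrt(564) + m_i)/d_i with (m_0, d_0) = (0, 1). a_0 = floor(sqrt(564)) = 23, since 23^2 = 529 <= 564 < 576 = 24^2.
Iterate m_{i+1} = d_i*a_i - m_i, d_{i+1} = (564 - m_{i+1}^2)/d_i, a_{i+1} = floor((a_0 + m_{i+1})/d_{i+1}):
  m_1 = 1*23 - 0 = 23, d_1 = (564 - 23^2)/1 = 35/1 = 35, a_1 = floor((23 + 23)/35) = 1.
  m_2 = 35*1 - 23 = 12, d_2 = (564 - 12^2)/35 = 420/35 = 12, a_2 = floor((23 + 12)/12) = 2.
  m_3 = 12*2 - 12 = 12, d_3 = (564 - 12^2)/12 = 420/12 = 35, a_3 = floor((23 + 12)/35) = 1.
  m_4 = 35*1 - 12 = 23, d_4 = (564 - 23^2)/35 = 35/35 = 1, a_4 = floor((23 + 23)/1) = 46.
  m_5 = 1*46 - 23 = 23, d_5 = (564 - 23^2)/1 = 35/1 = 35: (m_5, d_5) = (m_1, d_1) = (23, 35), so from here the quotients repeat a_1, ..., a_4; the period length is 4.
Hence the expansion of sqrt(564) is a_0 = 23 followed by the repeating block 1, 2, 1, 46 (period 4).

[23; (1, 2, 1, 46)]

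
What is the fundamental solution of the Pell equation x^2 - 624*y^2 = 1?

First expand sqrt(624) as a continued fraction. With x_i = (sqrt(624) + m_i)/d_i and (m_0, d_0) = (0, 1): a_0 = floor(sqrt(624)) = 24, since 24^2 = 576 <= 624 < 625 = 25^2.
Iterate m_{i+1} = d_i*a_i - m_i, d_{i+1} = (624 - m_{i+1}^2)/d_i, a_{i+1} = floor((a_0 + m_{i+1})/d_{i+1}):
  m_1 = 1*24 - 0 = 24, d_1 = (624 - 24^2)/1 = 48/1 = 48, a_1 = floor((24 + 24)/48) = 1.
  m_2 = 48*1 - 24 = 24, d_2 = (624 - 24^2)/48 = 48/48 = 1, a_2 = floor((24 + 24)/1) = 48.
  m_3 = 1*48 - 24 = 24, d_3 = (624 - 24^2)/1 = 48/1 = 48: (m_3, d_3) = (m_1, d_1) = (24, 48), so from here the quotients repeat a_1, a_2; the period length is 2.
So sqrt(624) = [24; (1, 48)] with period length k = 2.
k is even, so the fundamental solution of x^2 - 624y^2 = 1 is (p_{k-1}, q_{k-1}) = (p_1, q_1); compute convergents through index 1.
Convergents (p_i = a_i*p_{i-1} + p_{i-2}, q_i = a_i*q_{i-1} + q_{i-2} with p_{-2}=0, p_{-1}=1, q_{-2}=1, q_{-1}=0):
  i=0: a_0=24, p_0 = 24*1 + 0 = 24, q_0 = 24*0 + 1 = 1.
  i=1: a_1=1, p_1 = 1*24 + 1 = 25, q_1 = 1*1 + 0 = 1.
Check: 25^2 - 624*1^2 = 625 - 624 = 1, so (x, y) = (25, 1) solves the equation, and by the theorem it is the least positive solution.

(x, y) = (25, 1)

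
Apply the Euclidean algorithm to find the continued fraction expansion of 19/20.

Run the Euclidean algorithm on 19 and 20; the successive quotients are the partial quotients a_0, a_1, ... (each step inverts the fractional part left over by the previous one):
  19 = 0*20 + 19, so a_0 = 0.
  20 = 1*19 + 1, so a_1 = 1.
  19 = 19*1 + 0, so a_2 = 19.
The remainder reaches 0 after 3 divisions, so the expansion has 3 partial quotients, read off in order.

[0; 1, 19]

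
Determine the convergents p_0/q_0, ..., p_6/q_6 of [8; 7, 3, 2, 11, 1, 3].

Using the convergent recurrence p_i = a_i*p_{i-1} + p_{i-2}, q_i = a_i*q_{i-1} + q_{i-2} with p_{-2}=0, p_{-1}=1, q_{-2}=1, q_{-1}=0:
  i=0: a_0=8, p_0 = 8*1 + 0 = 8, q_0 = 8*0 + 1 = 1.
  i=1: a_1=7, p_1 = 7*8 + 1 = 57, q_1 = 7*1 + 0 = 7.
  i=2: a_2=3, p_2 = 3*57 + 8 = 179, q_2 = 3*7 + 1 = 22.
  i=3: a_3=2, p_3 = 2*179 + 57 = 415, q_3 = 2*22 + 7 = 51.
  i=4: a_4=11, p_4 = 11*415 + 179 = 4744, q_4 = 11*51 + 22 = 583.
  i=5: a_5=1, p_5 = 1*4744 + 415 = 5159, q_5 = 1*583 + 51 = 634.
  i=6: a_6=3, p_6 = 3*5159 + 4744 = 20221, q_6 = 3*634 + 583 = 2485.

8/1, 57/7, 179/22, 415/51, 4744/583, 5159/634, 20221/2485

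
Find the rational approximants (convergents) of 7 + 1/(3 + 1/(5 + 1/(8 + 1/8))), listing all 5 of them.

Using the convergent recurrence p_i = a_i*p_{i-1} + p_{i-2}, q_i = a_i*q_{i-1} + q_{i-2} with p_{-2}=0, p_{-1}=1, q_{-2}=1, q_{-1}=0:
  i=0: a_0=7, p_0 = 7*1 + 0 = 7, q_0 = 7*0 + 1 = 1.
  i=1: a_1=3, p_1 = 3*7 + 1 = 22, q_1 = 3*1 + 0 = 3.
  i=2: a_2=5, p_2 = 5*22 + 7 = 117, q_2 = 5*3 + 1 = 16.
  i=3: a_3=8, p_3 = 8*117 + 22 = 958, q_3 = 8*16 + 3 = 131.
  i=4: a_4=8, p_4 = 8*958 + 117 = 7781, q_4 = 8*131 + 16 = 1064.

7/1, 22/3, 117/16, 958/131, 7781/1064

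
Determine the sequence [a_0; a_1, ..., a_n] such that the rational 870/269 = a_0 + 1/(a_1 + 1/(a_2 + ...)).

Run the Euclidean algorithm on 870 and 269; the successive quotients are the partial quotients a_0, a_1, ... (each step inverts the fractional part left over by the previous one):
  870 = 3*269 + 63, so a_0 = 3.
  269 = 4*63 + 17, so a_1 = 4.
  63 = 3*17 + 12, so a_2 = 3.
  17 = 1*12 + 5, so a_3 = 1.
  12 = 2*5 + 2, so a_4 = 2.
  5 = 2*2 + 1, so a_5 = 2.
  2 = 2*1 + 0, so a_6 = 2.
The remainder reaches 0 after 7 divisions, so the expansion has 7 partial quotients, read off in order.

[3; 4, 3, 1, 2, 2, 2]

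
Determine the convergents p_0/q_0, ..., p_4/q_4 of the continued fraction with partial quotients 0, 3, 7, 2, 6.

0/1, 1/3, 7/22, 15/47, 97/304

Using the convergent recurrence p_i = a_i*p_{i-1} + p_{i-2}, q_i = a_i*q_{i-1} + q_{i-2} with p_{-2}=0, p_{-1}=1, q_{-2}=1, q_{-1}=0:
  i=0: a_0=0, p_0 = 0*1 + 0 = 0, q_0 = 0*0 + 1 = 1.
  i=1: a_1=3, p_1 = 3*0 + 1 = 1, q_1 = 3*1 + 0 = 3.
  i=2: a_2=7, p_2 = 7*1 + 0 = 7, q_2 = 7*3 + 1 = 22.
  i=3: a_3=2, p_3 = 2*7 + 1 = 15, q_3 = 2*22 + 3 = 47.
  i=4: a_4=6, p_4 = 6*15 + 7 = 97, q_4 = 6*47 + 22 = 304.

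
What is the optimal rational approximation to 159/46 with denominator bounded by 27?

Expand x = 159/46 as a continued fraction with the Euclidean algorithm:
  159 = 3*46 + 21, so a_0 = 3.
  46 = 2*21 + 4, so a_1 = 2.
  21 = 5*4 + 1, so a_2 = 5.
  4 = 4*1 + 0, so a_3 = 4.
so x = [3; 2, 5, 4].
Convergents (p_i = a_i*p_{i-1} + p_{i-2}, q_i = a_i*q_{i-1} + q_{i-2} with p_{-2}=0, p_{-1}=1, q_{-2}=1, q_{-1}=0), until the denominator exceeds 27:
  i=0: a_0=3, p_0 = 3*1 + 0 = 3, q_0 = 3*0 + 1 = 1.
  i=1: a_1=2, p_1 = 2*3 + 1 = 7, q_1 = 2*1 + 0 = 2.
  i=2: a_2=5, p_2 = 5*7 + 3 = 38, q_2 = 5*2 + 1 = 11.
  i=3: a_3=4, p_3 = 4*38 + 7 = 159, q_3 = 4*11 + 2 = 46.
q_3 = 46 > 27, so the last convergent with denominator <= 27 is p_2/q_2 = 38/11.
The closest fraction with denominator <= 27 is either p_2/q_2 or the intermediate fraction (k*p_2 + p_1)/(k*q_2 + q_1) with the largest k >= 1 whose denominator stays <= 27; these approach x as k grows, and every other convergent or intermediate fraction in range is farther away.
Largest k: floor((27 - q_1)/q_2) = floor((27 - 2)/11) = 2.
That gives (2*38 + 7)/(2*11 + 2) = 83/24.
Compare the errors: |x - 38/11| = |159*11 - 38*46|/(46*11) = 1/506, and |x - 83/24| = |159*24 - 83*46|/(46*24) = 2/1104.
Cross-multiplying, 2*506 = 1012 < 1104 = 1*1104, so 2/1104 is smaller: the intermediate fraction 83/24 is closer to x than 38/11.

83/24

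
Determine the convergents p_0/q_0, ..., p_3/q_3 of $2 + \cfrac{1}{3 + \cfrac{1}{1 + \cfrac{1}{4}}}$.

Using the convergent recurrence p_i = a_i*p_{i-1} + p_{i-2}, q_i = a_i*q_{i-1} + q_{i-2} with p_{-2}=0, p_{-1}=1, q_{-2}=1, q_{-1}=0:
  i=0: a_0=2, p_0 = 2*1 + 0 = 2, q_0 = 2*0 + 1 = 1.
  i=1: a_1=3, p_1 = 3*2 + 1 = 7, q_1 = 3*1 + 0 = 3.
  i=2: a_2=1, p_2 = 1*7 + 2 = 9, q_2 = 1*3 + 1 = 4.
  i=3: a_3=4, p_3 = 4*9 + 7 = 43, q_3 = 4*4 + 3 = 19.

2/1, 7/3, 9/4, 43/19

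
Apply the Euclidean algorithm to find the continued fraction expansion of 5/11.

[0; 2, 5]

Run the Euclidean algorithm on 5 and 11; the successive quotients are the partial quotients a_0, a_1, ... (each step inverts the fractional part left over by the previous one):
  5 = 0*11 + 5, so a_0 = 0.
  11 = 2*5 + 1, so a_1 = 2.
  5 = 5*1 + 0, so a_2 = 5.
The remainder reaches 0 after 3 divisions, so the expansion has 3 partial quotients, read off in order.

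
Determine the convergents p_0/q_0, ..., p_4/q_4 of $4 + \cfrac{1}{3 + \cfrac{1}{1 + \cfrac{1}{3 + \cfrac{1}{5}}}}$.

Using the convergent recurrence p_i = a_i*p_{i-1} + p_{i-2}, q_i = a_i*q_{i-1} + q_{i-2} with p_{-2}=0, p_{-1}=1, q_{-2}=1, q_{-1}=0:
  i=0: a_0=4, p_0 = 4*1 + 0 = 4, q_0 = 4*0 + 1 = 1.
  i=1: a_1=3, p_1 = 3*4 + 1 = 13, q_1 = 3*1 + 0 = 3.
  i=2: a_2=1, p_2 = 1*13 + 4 = 17, q_2 = 1*3 + 1 = 4.
  i=3: a_3=3, p_3 = 3*17 + 13 = 64, q_3 = 3*4 + 3 = 15.
  i=4: a_4=5, p_4 = 5*64 + 17 = 337, q_4 = 5*15 + 4 = 79.

4/1, 13/3, 17/4, 64/15, 337/79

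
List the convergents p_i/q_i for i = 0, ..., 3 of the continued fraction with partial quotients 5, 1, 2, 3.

5/1, 6/1, 17/3, 57/10

Using the convergent recurrence p_i = a_i*p_{i-1} + p_{i-2}, q_i = a_i*q_{i-1} + q_{i-2} with p_{-2}=0, p_{-1}=1, q_{-2}=1, q_{-1}=0:
  i=0: a_0=5, p_0 = 5*1 + 0 = 5, q_0 = 5*0 + 1 = 1.
  i=1: a_1=1, p_1 = 1*5 + 1 = 6, q_1 = 1*1 + 0 = 1.
  i=2: a_2=2, p_2 = 2*6 + 5 = 17, q_2 = 2*1 + 1 = 3.
  i=3: a_3=3, p_3 = 3*17 + 6 = 57, q_3 = 3*3 + 1 = 10.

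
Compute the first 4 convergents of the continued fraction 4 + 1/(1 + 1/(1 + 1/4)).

Using the convergent recurrence p_i = a_i*p_{i-1} + p_{i-2}, q_i = a_i*q_{i-1} + q_{i-2} with p_{-2}=0, p_{-1}=1, q_{-2}=1, q_{-1}=0:
  i=0: a_0=4, p_0 = 4*1 + 0 = 4, q_0 = 4*0 + 1 = 1.
  i=1: a_1=1, p_1 = 1*4 + 1 = 5, q_1 = 1*1 + 0 = 1.
  i=2: a_2=1, p_2 = 1*5 + 4 = 9, q_2 = 1*1 + 1 = 2.
  i=3: a_3=4, p_3 = 4*9 + 5 = 41, q_3 = 4*2 + 1 = 9.

4/1, 5/1, 9/2, 41/9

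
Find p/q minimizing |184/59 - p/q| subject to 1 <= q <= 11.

Expand x = 184/59 as a continued fraction with the Euclidean algorithm:
  184 = 3*59 + 7, so a_0 = 3.
  59 = 8*7 + 3, so a_1 = 8.
  7 = 2*3 + 1, so a_2 = 2.
  3 = 3*1 + 0, so a_3 = 3.
so x = [3; 8, 2, 3].
Convergents (p_i = a_i*p_{i-1} + p_{i-2}, q_i = a_i*q_{i-1} + q_{i-2} with p_{-2}=0, p_{-1}=1, q_{-2}=1, q_{-1}=0), until the denominator exceeds 11:
  i=0: a_0=3, p_0 = 3*1 + 0 = 3, q_0 = 3*0 + 1 = 1.
  i=1: a_1=8, p_1 = 8*3 + 1 = 25, q_1 = 8*1 + 0 = 8.
  i=2: a_2=2, p_2 = 2*25 + 3 = 53, q_2 = 2*8 + 1 = 17.
q_2 = 17 > 11, so the last convergent with denominator <= 11 is p_1/q_1 = 25/8.
The closest fraction with denominator <= 11 is either p_1/q_1 or the intermediate fraction (k*p_1 + p_0)/(k*q_1 + q_0) with the largest k >= 1 whose denominator stays <= 11; these approach x as k grows, and every other convergent or intermediate fraction in range is farther away.
Largest k: floor((11 - q_0)/q_1) = floor((11 - 1)/8) = 1.
That gives (1*25 + 3)/(1*8 + 1) = 28/9.
Compare the errors: |x - 25/8| = |184*8 - 25*59|/(59*8) = 3/472, and |x - 28/9| = |184*9 - 28*59|/(59*9) = 4/531.
Cross-multiplying, 3*531 = 1593 < 1888 = 4*472, so 3/472 is smaller: the convergent 25/8 is closer to x than 28/9.

25/8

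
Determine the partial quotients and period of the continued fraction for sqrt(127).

Write x_i = (sqrt(127) + m_i)/d_i with (m_0, d_0) = (0, 1). a_0 = floor(sqrt(127)) = 11, since 11^2 = 121 <= 127 < 144 = 12^2.
Iterate m_{i+1} = d_i*a_i - m_i, d_{i+1} = (127 - m_{i+1}^2)/d_i, a_{i+1} = floor((a_0 + m_{i+1})/d_{i+1}):
  m_1 = 1*11 - 0 = 11, d_1 = (127 - 11^2)/1 = 6/1 = 6, a_1 = floor((11 + 11)/6) = 3.
  m_2 = 6*3 - 11 = 7, d_2 = (127 - 7^2)/6 = 78/6 = 13, a_2 = floor((11 + 7)/13) = 1.
  m_3 = 13*1 - 7 = 6, d_3 = (127 - 6^2)/13 = 91/13 = 7, a_3 = floor((11 + 6)/7) = 2.
  m_4 = 7*2 - 6 = 8, d_4 = (127 - 8^2)/7 = 63/7 = 9, a_4 = floor((11 + 8)/9) = 2.
  m_5 = 9*2 - 8 = 10, d_5 = (127 - 10^2)/9 = 27/9 = 3, a_5 = floor((11 + 10)/3) = 7.
  m_6 = 3*7 - 10 = 11, d_6 = (127 - 11^2)/3 = 6/3 = 2, a_6 = floor((11 + 11)/2) = 11.
  m_7 = 2*11 - 11 = 11, d_7 = (127 - 11^2)/2 = 6/2 = 3, a_7 = floor((11 + 11)/3) = 7.
  m_8 = 3*7 - 11 = 10, d_8 = (127 - 10^2)/3 = 27/3 = 9, a_8 = floor((11 + 10)/9) = 2.
  m_9 = 9*2 - 10 = 8, d_9 = (127 - 8^2)/9 = 63/9 = 7, a_9 = floor((11 + 8)/7) = 2.
  m_10 = 7*2 - 8 = 6, d_10 = (127 - 6^2)/7 = 91/7 = 13, a_10 = floor((11 + 6)/13) = 1.
  m_11 = 13*1 - 6 = 7, d_11 = (127 - 7^2)/13 = 78/13 = 6, a_11 = floor((11 + 7)/6) = 3.
  m_12 = 6*3 - 7 = 11, d_12 = (127 - 11^2)/6 = 6/6 = 1, a_12 = floor((11 + 11)/1) = 22.
  m_13 = 1*22 - 11 = 11, d_13 = (127 - 11^2)/1 = 6/1 = 6: (m_13, d_13) = (m_1, d_1) = (11, 6), so from here the quotients repeat a_1, ..., a_12; the period length is 12.
Hence the expansion of sqrt(127) is a_0 = 11 followed by the repeating block 3, 1, 2, 2, 7, 11, 7, 2, 2, 1, 3, 22 (period 12).

[11; (3, 1, 2, 2, 7, 11, 7, 2, 2, 1, 3, 22)]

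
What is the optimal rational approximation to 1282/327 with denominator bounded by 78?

247/63

Expand x = 1282/327 as a continued fraction with the Euclidean algorithm:
  1282 = 3*327 + 301, so a_0 = 3.
  327 = 1*301 + 26, so a_1 = 1.
  301 = 11*26 + 15, so a_2 = 11.
  26 = 1*15 + 11, so a_3 = 1.
  15 = 1*11 + 4, so a_4 = 1.
  11 = 2*4 + 3, so a_5 = 2.
  4 = 1*3 + 1, so a_6 = 1.
  3 = 3*1 + 0, so a_7 = 3.
so x = [3; 1, 11, 1, 1, 2, 1, 3].
Convergents (p_i = a_i*p_{i-1} + p_{i-2}, q_i = a_i*q_{i-1} + q_{i-2} with p_{-2}=0, p_{-1}=1, q_{-2}=1, q_{-1}=0), until the denominator exceeds 78:
  i=0: a_0=3, p_0 = 3*1 + 0 = 3, q_0 = 3*0 + 1 = 1.
  i=1: a_1=1, p_1 = 1*3 + 1 = 4, q_1 = 1*1 + 0 = 1.
  i=2: a_2=11, p_2 = 11*4 + 3 = 47, q_2 = 11*1 + 1 = 12.
  i=3: a_3=1, p_3 = 1*47 + 4 = 51, q_3 = 1*12 + 1 = 13.
  i=4: a_4=1, p_4 = 1*51 + 47 = 98, q_4 = 1*13 + 12 = 25.
  i=5: a_5=2, p_5 = 2*98 + 51 = 247, q_5 = 2*25 + 13 = 63.
  i=6: a_6=1, p_6 = 1*247 + 98 = 345, q_6 = 1*63 + 25 = 88.
q_6 = 88 > 78, so the last convergent with denominator <= 78 is p_5/q_5 = 247/63.
The closest fraction with denominator <= 78 is either p_5/q_5 or the intermediate fraction (k*p_5 + p_4)/(k*q_5 + q_4) with the largest k >= 1 whose denominator stays <= 78; these approach x as k grows, and every other convergent or intermediate fraction in range is farther away.
Largest k: floor((78 - q_4)/q_5) = floor((78 - 25)/63) = 0.
Since k = 0, no intermediate fraction beyond p_5/q_5 has denominator <= 78, so the convergent 247/63 is the closest (its error is |1282*63 - 247*327|/(327*63) = 3/20601).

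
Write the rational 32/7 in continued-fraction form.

[4; 1, 1, 3]

Run the Euclidean algorithm on 32 and 7; the successive quotients are the partial quotients a_0, a_1, ... (each step inverts the fractional part left over by the previous one):
  32 = 4*7 + 4, so a_0 = 4.
  7 = 1*4 + 3, so a_1 = 1.
  4 = 1*3 + 1, so a_2 = 1.
  3 = 3*1 + 0, so a_3 = 3.
The remainder reaches 0 after 4 divisions, so the expansion has 4 partial quotients, read off in order.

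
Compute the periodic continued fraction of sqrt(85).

[9; (4, 1, 1, 4, 18)]

Write x_i = (sqrt(85) + m_i)/d_i with (m_0, d_0) = (0, 1). a_0 = floor(sqrt(85)) = 9, since 9^2 = 81 <= 85 < 100 = 10^2.
Iterate m_{i+1} = d_i*a_i - m_i, d_{i+1} = (85 - m_{i+1}^2)/d_i, a_{i+1} = floor((a_0 + m_{i+1})/d_{i+1}):
  m_1 = 1*9 - 0 = 9, d_1 = (85 - 9^2)/1 = 4/1 = 4, a_1 = floor((9 + 9)/4) = 4.
  m_2 = 4*4 - 9 = 7, d_2 = (85 - 7^2)/4 = 36/4 = 9, a_2 = floor((9 + 7)/9) = 1.
  m_3 = 9*1 - 7 = 2, d_3 = (85 - 2^2)/9 = 81/9 = 9, a_3 = floor((9 + 2)/9) = 1.
  m_4 = 9*1 - 2 = 7, d_4 = (85 - 7^2)/9 = 36/9 = 4, a_4 = floor((9 + 7)/4) = 4.
  m_5 = 4*4 - 7 = 9, d_5 = (85 - 9^2)/4 = 4/4 = 1, a_5 = floor((9 + 9)/1) = 18.
  m_6 = 1*18 - 9 = 9, d_6 = (85 - 9^2)/1 = 4/1 = 4: (m_6, d_6) = (m_1, d_1) = (9, 4), so from here the quotients repeat a_1, ..., a_5; the period length is 5.
Hence the expansion of sqrt(85) is a_0 = 9 followed by the repeating block 4, 1, 1, 4, 18 (period 5).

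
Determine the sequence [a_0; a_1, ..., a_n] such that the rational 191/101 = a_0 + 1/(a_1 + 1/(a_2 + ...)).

[1; 1, 8, 5, 2]

Run the Euclidean algorithm on 191 and 101; the successive quotients are the partial quotients a_0, a_1, ... (each step inverts the fractional part left over by the previous one):
  191 = 1*101 + 90, so a_0 = 1.
  101 = 1*90 + 11, so a_1 = 1.
  90 = 8*11 + 2, so a_2 = 8.
  11 = 5*2 + 1, so a_3 = 5.
  2 = 2*1 + 0, so a_4 = 2.
The remainder reaches 0 after 5 divisions, so the expansion has 5 partial quotients, read off in order.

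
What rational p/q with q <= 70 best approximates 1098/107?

Expand x = 1098/107 as a continued fraction with the Euclidean algorithm:
  1098 = 10*107 + 28, so a_0 = 10.
  107 = 3*28 + 23, so a_1 = 3.
  28 = 1*23 + 5, so a_2 = 1.
  23 = 4*5 + 3, so a_3 = 4.
  5 = 1*3 + 2, so a_4 = 1.
  3 = 1*2 + 1, so a_5 = 1.
  2 = 2*1 + 0, so a_6 = 2.
so x = [10; 3, 1, 4, 1, 1, 2].
Convergents (p_i = a_i*p_{i-1} + p_{i-2}, q_i = a_i*q_{i-1} + q_{i-2} with p_{-2}=0, p_{-1}=1, q_{-2}=1, q_{-1}=0), until the denominator exceeds 70:
  i=0: a_0=10, p_0 = 10*1 + 0 = 10, q_0 = 10*0 + 1 = 1.
  i=1: a_1=3, p_1 = 3*10 + 1 = 31, q_1 = 3*1 + 0 = 3.
  i=2: a_2=1, p_2 = 1*31 + 10 = 41, q_2 = 1*3 + 1 = 4.
  i=3: a_3=4, p_3 = 4*41 + 31 = 195, q_3 = 4*4 + 3 = 19.
  i=4: a_4=1, p_4 = 1*195 + 41 = 236, q_4 = 1*19 + 4 = 23.
  i=5: a_5=1, p_5 = 1*236 + 195 = 431, q_5 = 1*23 + 19 = 42.
  i=6: a_6=2, p_6 = 2*431 + 236 = 1098, q_6 = 2*42 + 23 = 107.
q_6 = 107 > 70, so the last convergent with denominator <= 70 is p_5/q_5 = 431/42.
The closest fraction with denominator <= 70 is either p_5/q_5 or the intermediate fraction (k*p_5 + p_4)/(k*q_5 + q_4) with the largest k >= 1 whose denominator stays <= 70; these approach x as k grows, and every other convergent or intermediate fraction in range is farther away.
Largest k: floor((70 - q_4)/q_5) = floor((70 - 23)/42) = 1.
That gives (1*431 + 236)/(1*42 + 23) = 667/65.
Compare the errors: |x - 431/42| = |1098*42 - 431*107|/(107*42) = 1/4494, and |x - 667/65| = |1098*65 - 667*107|/(107*65) = 1/6955.
Cross-multiplying, 1*4494 = 4494 < 6955 = 1*6955, so 1/6955 is smaller: the intermediate fraction 667/65 is closer to x than 431/42.

667/65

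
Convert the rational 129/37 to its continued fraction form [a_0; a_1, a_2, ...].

Run the Euclidean algorithm on 129 and 37; the successive quotients are the partial quotients a_0, a_1, ... (each step inverts the fractional part left over by the previous one):
  129 = 3*37 + 18, so a_0 = 3.
  37 = 2*18 + 1, so a_1 = 2.
  18 = 18*1 + 0, so a_2 = 18.
The remainder reaches 0 after 3 divisions, so the expansion has 3 partial quotients, read off in order.

[3; 2, 18]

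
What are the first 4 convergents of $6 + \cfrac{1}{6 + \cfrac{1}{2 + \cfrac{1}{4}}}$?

Using the convergent recurrence p_i = a_i*p_{i-1} + p_{i-2}, q_i = a_i*q_{i-1} + q_{i-2} with p_{-2}=0, p_{-1}=1, q_{-2}=1, q_{-1}=0:
  i=0: a_0=6, p_0 = 6*1 + 0 = 6, q_0 = 6*0 + 1 = 1.
  i=1: a_1=6, p_1 = 6*6 + 1 = 37, q_1 = 6*1 + 0 = 6.
  i=2: a_2=2, p_2 = 2*37 + 6 = 80, q_2 = 2*6 + 1 = 13.
  i=3: a_3=4, p_3 = 4*80 + 37 = 357, q_3 = 4*13 + 6 = 58.

6/1, 37/6, 80/13, 357/58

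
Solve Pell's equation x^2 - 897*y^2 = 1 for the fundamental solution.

(x, y) = (599, 20)

First expand sqrt(897) as a continued fraction. With x_i = (sqrt(897) + m_i)/d_i and (m_0, d_0) = (0, 1): a_0 = floor(sqrt(897)) = 29, since 29^2 = 841 <= 897 < 900 = 30^2.
Iterate m_{i+1} = d_i*a_i - m_i, d_{i+1} = (897 - m_{i+1}^2)/d_i, a_{i+1} = floor((a_0 + m_{i+1})/d_{i+1}):
  m_1 = 1*29 - 0 = 29, d_1 = (897 - 29^2)/1 = 56/1 = 56, a_1 = floor((29 + 29)/56) = 1.
  m_2 = 56*1 - 29 = 27, d_2 = (897 - 27^2)/56 = 168/56 = 3, a_2 = floor((29 + 27)/3) = 18.
  m_3 = 3*18 - 27 = 27, d_3 = (897 - 27^2)/3 = 168/3 = 56, a_3 = floor((29 + 27)/56) = 1.
  m_4 = 56*1 - 27 = 29, d_4 = (897 - 29^2)/56 = 56/56 = 1, a_4 = floor((29 + 29)/1) = 58.
  m_5 = 1*58 - 29 = 29, d_5 = (897 - 29^2)/1 = 56/1 = 56: (m_5, d_5) = (m_1, d_1) = (29, 56), so from here the quotients repeat a_1, ..., a_4; the period length is 4.
So sqrt(897) = [29; (1, 18, 1, 58)] with period length k = 4.
k is even, so the fundamental solution of x^2 - 897y^2 = 1 is (p_{k-1}, q_{k-1}) = (p_3, q_3); compute convergents through index 3.
Convergents (p_i = a_i*p_{i-1} + p_{i-2}, q_i = a_i*q_{i-1} + q_{i-2} with p_{-2}=0, p_{-1}=1, q_{-2}=1, q_{-1}=0):
  i=0: a_0=29, p_0 = 29*1 + 0 = 29, q_0 = 29*0 + 1 = 1.
  i=1: a_1=1, p_1 = 1*29 + 1 = 30, q_1 = 1*1 + 0 = 1.
  i=2: a_2=18, p_2 = 18*30 + 29 = 569, q_2 = 18*1 + 1 = 19.
  i=3: a_3=1, p_3 = 1*569 + 30 = 599, q_3 = 1*19 + 1 = 20.
Check: 599^2 - 897*20^2 = 358801 - 358800 = 1, so (x, y) = (599, 20) solves the equation, and by the theorem it is the least positive solution.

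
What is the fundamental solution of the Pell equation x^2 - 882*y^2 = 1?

(x, y) = (19601, 660)

First expand sqrt(882) as a continued fraction. With x_i = (sqrt(882) + m_i)/d_i and (m_0, d_0) = (0, 1): a_0 = floor(sqrt(882)) = 29, since 29^2 = 841 <= 882 < 900 = 30^2.
Iterate m_{i+1} = d_i*a_i - m_i, d_{i+1} = (882 - m_{i+1}^2)/d_i, a_{i+1} = floor((a_0 + m_{i+1})/d_{i+1}):
  m_1 = 1*29 - 0 = 29, d_1 = (882 - 29^2)/1 = 41/1 = 41, a_1 = floor((29 + 29)/41) = 1.
  m_2 = 41*1 - 29 = 12, d_2 = (882 - 12^2)/41 = 738/41 = 18, a_2 = floor((29 + 12)/18) = 2.
  m_3 = 18*2 - 12 = 24, d_3 = (882 - 24^2)/18 = 306/18 = 17, a_3 = floor((29 + 24)/17) = 3.
  m_4 = 17*3 - 24 = 27, d_4 = (882 - 27^2)/17 = 153/17 = 9, a_4 = floor((29 + 27)/9) = 6.
  m_5 = 9*6 - 27 = 27, d_5 = (882 - 27^2)/9 = 153/9 = 17, a_5 = floor((29 + 27)/17) = 3.
  m_6 = 17*3 - 27 = 24, d_6 = (882 - 24^2)/17 = 306/17 = 18, a_6 = floor((29 + 24)/18) = 2.
  m_7 = 18*2 - 24 = 12, d_7 = (882 - 12^2)/18 = 738/18 = 41, a_7 = floor((29 + 12)/41) = 1.
  m_8 = 41*1 - 12 = 29, d_8 = (882 - 29^2)/41 = 41/41 = 1, a_8 = floor((29 + 29)/1) = 58.
  m_9 = 1*58 - 29 = 29, d_9 = (882 - 29^2)/1 = 41/1 = 41: (m_9, d_9) = (m_1, d_1) = (29, 41), so from here the quotients repeat a_1, ..., a_8; the period length is 8.
So sqrt(882) = [29; (1, 2, 3, 6, 3, 2, 1, 58)] with period length k = 8.
k is even, so the fundamental solution of x^2 - 882y^2 = 1 is (p_{k-1}, q_{k-1}) = (p_7, q_7); compute convergents through index 7.
Convergents (p_i = a_i*p_{i-1} + p_{i-2}, q_i = a_i*q_{i-1} + q_{i-2} with p_{-2}=0, p_{-1}=1, q_{-2}=1, q_{-1}=0):
  i=0: a_0=29, p_0 = 29*1 + 0 = 29, q_0 = 29*0 + 1 = 1.
  i=1: a_1=1, p_1 = 1*29 + 1 = 30, q_1 = 1*1 + 0 = 1.
  i=2: a_2=2, p_2 = 2*30 + 29 = 89, q_2 = 2*1 + 1 = 3.
  i=3: a_3=3, p_3 = 3*89 + 30 = 297, q_3 = 3*3 + 1 = 10.
  i=4: a_4=6, p_4 = 6*297 + 89 = 1871, q_4 = 6*10 + 3 = 63.
  i=5: a_5=3, p_5 = 3*1871 + 297 = 5910, q_5 = 3*63 + 10 = 199.
  i=6: a_6=2, p_6 = 2*5910 + 1871 = 13691, q_6 = 2*199 + 63 = 461.
  i=7: a_7=1, p_7 = 1*13691 + 5910 = 19601, q_7 = 1*461 + 199 = 660.
Check: 19601^2 - 882*660^2 = 384199201 - 384199200 = 1, so (x, y) = (19601, 660) solves the equation, and by the theorem it is the least positive solution.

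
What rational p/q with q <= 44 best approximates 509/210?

Expand x = 509/210 as a continued fraction with the Euclidean algorithm:
  509 = 2*210 + 89, so a_0 = 2.
  210 = 2*89 + 32, so a_1 = 2.
  89 = 2*32 + 25, so a_2 = 2.
  32 = 1*25 + 7, so a_3 = 1.
  25 = 3*7 + 4, so a_4 = 3.
  7 = 1*4 + 3, so a_5 = 1.
  4 = 1*3 + 1, so a_6 = 1.
  3 = 3*1 + 0, so a_7 = 3.
so x = [2; 2, 2, 1, 3, 1, 1, 3].
Convergents (p_i = a_i*p_{i-1} + p_{i-2}, q_i = a_i*q_{i-1} + q_{i-2} with p_{-2}=0, p_{-1}=1, q_{-2}=1, q_{-1}=0), until the denominator exceeds 44:
  i=0: a_0=2, p_0 = 2*1 + 0 = 2, q_0 = 2*0 + 1 = 1.
  i=1: a_1=2, p_1 = 2*2 + 1 = 5, q_1 = 2*1 + 0 = 2.
  i=2: a_2=2, p_2 = 2*5 + 2 = 12, q_2 = 2*2 + 1 = 5.
  i=3: a_3=1, p_3 = 1*12 + 5 = 17, q_3 = 1*5 + 2 = 7.
  i=4: a_4=3, p_4 = 3*17 + 12 = 63, q_4 = 3*7 + 5 = 26.
  i=5: a_5=1, p_5 = 1*63 + 17 = 80, q_5 = 1*26 + 7 = 33.
  i=6: a_6=1, p_6 = 1*80 + 63 = 143, q_6 = 1*33 + 26 = 59.
q_6 = 59 > 44, so the last convergent with denominator <= 44 is p_5/q_5 = 80/33.
The closest fraction with denominator <= 44 is either p_5/q_5 or the intermediate fraction (k*p_5 + p_4)/(k*q_5 + q_4) with the largest k >= 1 whose denominator stays <= 44; these approach x as k grows, and every other convergent or intermediate fraction in range is farther away.
Largest k: floor((44 - q_4)/q_5) = floor((44 - 26)/33) = 0.
Since k = 0, no intermediate fraction beyond p_5/q_5 has denominator <= 44, so the convergent 80/33 is the closest (its error is |509*33 - 80*210|/(210*33) = 3/6930).

80/33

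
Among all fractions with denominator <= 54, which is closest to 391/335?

Expand x = 391/335 as a continued fraction with the Euclidean algorithm:
  391 = 1*335 + 56, so a_0 = 1.
  335 = 5*56 + 55, so a_1 = 5.
  56 = 1*55 + 1, so a_2 = 1.
  55 = 55*1 + 0, so a_3 = 55.
so x = [1; 5, 1, 55].
Convergents (p_i = a_i*p_{i-1} + p_{i-2}, q_i = a_i*q_{i-1} + q_{i-2} with p_{-2}=0, p_{-1}=1, q_{-2}=1, q_{-1}=0), until the denominator exceeds 54:
  i=0: a_0=1, p_0 = 1*1 + 0 = 1, q_0 = 1*0 + 1 = 1.
  i=1: a_1=5, p_1 = 5*1 + 1 = 6, q_1 = 5*1 + 0 = 5.
  i=2: a_2=1, p_2 = 1*6 + 1 = 7, q_2 = 1*5 + 1 = 6.
  i=3: a_3=55, p_3 = 55*7 + 6 = 391, q_3 = 55*6 + 5 = 335.
q_3 = 335 > 54, so the last convergent with denominator <= 54 is p_2/q_2 = 7/6.
The closest fraction with denominator <= 54 is either p_2/q_2 or the intermediate fraction (k*p_2 + p_1)/(k*q_2 + q_1) with the largest k >= 1 whose denominator stays <= 54; these approach x as k grows, and every other convergent or intermediate fraction in range is farther away.
Largest k: floor((54 - q_1)/q_2) = floor((54 - 5)/6) = 8.
That gives (8*7 + 6)/(8*6 + 5) = 62/53.
Compare the errors: |x - 7/6| = |391*6 - 7*335|/(335*6) = 1/2010, and |x - 62/53| = |391*53 - 62*335|/(335*53) = 47/17755.
Cross-multiplying, 1*17755 = 17755 < 94470 = 47*2010, so 1/2010 is smaller: the convergent 7/6 is closer to x than 62/53.

7/6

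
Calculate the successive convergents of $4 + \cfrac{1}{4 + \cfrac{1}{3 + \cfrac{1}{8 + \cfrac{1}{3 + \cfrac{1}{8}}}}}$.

Using the convergent recurrence p_i = a_i*p_{i-1} + p_{i-2}, q_i = a_i*q_{i-1} + q_{i-2} with p_{-2}=0, p_{-1}=1, q_{-2}=1, q_{-1}=0:
  i=0: a_0=4, p_0 = 4*1 + 0 = 4, q_0 = 4*0 + 1 = 1.
  i=1: a_1=4, p_1 = 4*4 + 1 = 17, q_1 = 4*1 + 0 = 4.
  i=2: a_2=3, p_2 = 3*17 + 4 = 55, q_2 = 3*4 + 1 = 13.
  i=3: a_3=8, p_3 = 8*55 + 17 = 457, q_3 = 8*13 + 4 = 108.
  i=4: a_4=3, p_4 = 3*457 + 55 = 1426, q_4 = 3*108 + 13 = 337.
  i=5: a_5=8, p_5 = 8*1426 + 457 = 11865, q_5 = 8*337 + 108 = 2804.

4/1, 17/4, 55/13, 457/108, 1426/337, 11865/2804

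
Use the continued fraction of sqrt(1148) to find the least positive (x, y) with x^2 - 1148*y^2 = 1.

(x, y) = (165887, 4896)

First expand sqrt(1148) as a continued fraction. With x_i = (sqrt(1148) + m_i)/d_i and (m_0, d_0) = (0, 1): a_0 = floor(sqrt(1148)) = 33, since 33^2 = 1089 <= 1148 < 1156 = 34^2.
Iterate m_{i+1} = d_i*a_i - m_i, d_{i+1} = (1148 - m_{i+1}^2)/d_i, a_{i+1} = floor((a_0 + m_{i+1})/d_{i+1}):
  m_1 = 1*33 - 0 = 33, d_1 = (1148 - 33^2)/1 = 59/1 = 59, a_1 = floor((33 + 33)/59) = 1.
  m_2 = 59*1 - 33 = 26, d_2 = (1148 - 26^2)/59 = 472/59 = 8, a_2 = floor((33 + 26)/8) = 7.
  m_3 = 8*7 - 26 = 30, d_3 = (1148 - 30^2)/8 = 248/8 = 31, a_3 = floor((33 + 30)/31) = 2.
  m_4 = 31*2 - 30 = 32, d_4 = (1148 - 32^2)/31 = 124/31 = 4, a_4 = floor((33 + 32)/4) = 16.
  m_5 = 4*16 - 32 = 32, d_5 = (1148 - 32^2)/4 = 124/4 = 31, a_5 = floor((33 + 32)/31) = 2.
  m_6 = 31*2 - 32 = 30, d_6 = (1148 - 30^2)/31 = 248/31 = 8, a_6 = floor((33 + 30)/8) = 7.
  m_7 = 8*7 - 30 = 26, d_7 = (1148 - 26^2)/8 = 472/8 = 59, a_7 = floor((33 + 26)/59) = 1.
  m_8 = 59*1 - 26 = 33, d_8 = (1148 - 33^2)/59 = 59/59 = 1, a_8 = floor((33 + 33)/1) = 66.
  m_9 = 1*66 - 33 = 33, d_9 = (1148 - 33^2)/1 = 59/1 = 59: (m_9, d_9) = (m_1, d_1) = (33, 59), so from here the quotients repeat a_1, ..., a_8; the period length is 8.
So sqrt(1148) = [33; (1, 7, 2, 16, 2, 7, 1, 66)] with period length k = 8.
k is even, so the fundamental solution of x^2 - 1148y^2 = 1 is (p_{k-1}, q_{k-1}) = (p_7, q_7); compute convergents through index 7.
Convergents (p_i = a_i*p_{i-1} + p_{i-2}, q_i = a_i*q_{i-1} + q_{i-2} with p_{-2}=0, p_{-1}=1, q_{-2}=1, q_{-1}=0):
  i=0: a_0=33, p_0 = 33*1 + 0 = 33, q_0 = 33*0 + 1 = 1.
  i=1: a_1=1, p_1 = 1*33 + 1 = 34, q_1 = 1*1 + 0 = 1.
  i=2: a_2=7, p_2 = 7*34 + 33 = 271, q_2 = 7*1 + 1 = 8.
  i=3: a_3=2, p_3 = 2*271 + 34 = 576, q_3 = 2*8 + 1 = 17.
  i=4: a_4=16, p_4 = 16*576 + 271 = 9487, q_4 = 16*17 + 8 = 280.
  i=5: a_5=2, p_5 = 2*9487 + 576 = 19550, q_5 = 2*280 + 17 = 577.
  i=6: a_6=7, p_6 = 7*19550 + 9487 = 146337, q_6 = 7*577 + 280 = 4319.
  i=7: a_7=1, p_7 = 1*146337 + 19550 = 165887, q_7 = 1*4319 + 577 = 4896.
Check: 165887^2 - 1148*4896^2 = 27518496769 - 27518496768 = 1, so (x, y) = (165887, 4896) solves the equation, and by the theorem it is the least positive solution.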